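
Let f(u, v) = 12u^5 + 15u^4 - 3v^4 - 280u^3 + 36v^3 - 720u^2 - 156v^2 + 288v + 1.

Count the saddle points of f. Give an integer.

6

f separates as a function of u plus a function of v, so ∇f=0 decouples.
∂f/∂u = 60u(u - 4)(u + 2)(u + 3) = 0 at u ∈ {-3, -2, 0, 4}; ∂f/∂v = -12(v - 4)(v - 3)(v - 2) = 0 at v ∈ {2, 3, 4}.
The Hessian is diagonal: diag(f_uu, f_vv). Second derivatives: f_uu(-3)=-1260, f_uu(-2)=720, f_uu(0)=-1440, f_uu(4)=10080; f_vv(2)=-24, f_vv(3)=12, f_vv(4)=-24.
Saddle points occur where the two diagonal entries have opposite signs: (-3, 3), (-2, 2), (-2, 4), (0, 3), (4, 2), (4, 4). Count: 6.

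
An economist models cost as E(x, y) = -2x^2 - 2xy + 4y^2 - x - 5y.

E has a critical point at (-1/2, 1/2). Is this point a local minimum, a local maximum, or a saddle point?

The Hessian of E is constant: H = [[-4, -2], [-2, 8]].
det(H) = (-4)·8 − (-2)² = -36.
Since det(H) < 0, H is indefinite and the critical point is a saddle point.

saddle point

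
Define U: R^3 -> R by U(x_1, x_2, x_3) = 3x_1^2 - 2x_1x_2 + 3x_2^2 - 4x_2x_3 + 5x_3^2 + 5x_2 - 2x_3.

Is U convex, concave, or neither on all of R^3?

convex

U is quadratic, so its Hessian is the constant matrix H = [[6, -2, 0], [-2, 6, -4], [0, -4, 10]].
Leading principal minors: 6, 32, 224.
All positive ⇒ H ≻ 0 ⇒ convex.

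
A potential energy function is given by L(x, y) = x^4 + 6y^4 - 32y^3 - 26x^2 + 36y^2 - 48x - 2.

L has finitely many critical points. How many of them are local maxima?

1

L separates as a function of x plus a function of y, so ∇L=0 decouples.
∂L/∂x = 4(x - 4)(x + 1)(x + 3) = 0 at x ∈ {-3, -1, 4}; ∂L/∂y = 24y(y - 3)(y - 1) = 0 at y ∈ {0, 1, 3}.
The Hessian is diagonal: diag(L_xx, L_yy). Second derivatives: L_xx(-3)=56, L_xx(-1)=-40, L_xx(4)=140; L_yy(0)=72, L_yy(1)=-48, L_yy(3)=144.
Local maxima occur where both diagonal entries negative: (-1, 1). Count: 1.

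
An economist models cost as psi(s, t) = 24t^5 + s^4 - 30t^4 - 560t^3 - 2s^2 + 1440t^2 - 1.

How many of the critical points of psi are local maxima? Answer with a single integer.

2

psi separates as a function of s plus a function of t, so ∇psi=0 decouples.
∂psi/∂s = 4s(s - 1)(s + 1) = 0 at s ∈ {-1, 0, 1}; ∂psi/∂t = 120t(t - 3)(t - 2)(t + 4) = 0 at t ∈ {-4, 0, 2, 3}.
The Hessian is diagonal: diag(psi_ss, psi_tt). Second derivatives: psi_ss(-1)=8, psi_ss(0)=-4, psi_ss(1)=8; psi_tt(-4)=-20160, psi_tt(0)=2880, psi_tt(2)=-1440, psi_tt(3)=2520.
Local maxima occur where both diagonal entries negative: (0, -4), (0, 2). Count: 2.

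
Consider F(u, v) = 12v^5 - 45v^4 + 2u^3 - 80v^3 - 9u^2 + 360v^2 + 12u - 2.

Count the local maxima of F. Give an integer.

2

F separates as a function of u plus a function of v, so ∇F=0 decouples.
∂F/∂u = 6(u - 2)(u - 1) = 0 at u ∈ {1, 2}; ∂F/∂v = 60v(v - 3)(v - 2)(v + 2) = 0 at v ∈ {-2, 0, 2, 3}.
The Hessian is diagonal: diag(F_uu, F_vv). Second derivatives: F_uu(1)=-6, F_uu(2)=6; F_vv(-2)=-2400, F_vv(0)=720, F_vv(2)=-480, F_vv(3)=900.
Local maxima occur where both diagonal entries negative: (1, -2), (1, 2). Count: 2.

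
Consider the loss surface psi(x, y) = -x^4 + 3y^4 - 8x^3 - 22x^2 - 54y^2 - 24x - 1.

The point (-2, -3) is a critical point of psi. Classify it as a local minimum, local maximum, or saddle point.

The mixed partial ∂²psi/∂x∂y is 0, so the Hessian at any point is diag(psi_xx, psi_yy) = diag(-4(3x^2 + 12x + 11), 36(y^2 - 3)).
At (-2, -3): H = diag(4, 216).
Both eigenvalues are positive, so H is positive definite: a local minimum.

local minimum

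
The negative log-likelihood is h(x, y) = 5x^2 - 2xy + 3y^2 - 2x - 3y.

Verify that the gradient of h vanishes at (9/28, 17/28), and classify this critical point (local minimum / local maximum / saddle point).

local minimum

∇h = (10x - 2y - 2, -2x + 6y - 3); substituting (9/28, 17/28) gives ∇h = (0, 0), so (9/28, 17/28) is indeed a critical point.
The Hessian of h is constant: H = [[10, -2], [-2, 6]].
det(H) = 10·6 − (-2)² = 56.
det(H) > 0 and tr(H) = 16 > 0, so H is positive definite and the point is a local minimum.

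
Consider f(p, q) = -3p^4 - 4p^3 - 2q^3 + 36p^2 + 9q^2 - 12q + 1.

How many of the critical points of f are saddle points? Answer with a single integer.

f separates as a function of p plus a function of q, so ∇f=0 decouples.
∂f/∂p = -12p(p - 2)(p + 3) = 0 at p ∈ {-3, 0, 2}; ∂f/∂q = -6(q - 2)(q - 1) = 0 at q ∈ {1, 2}.
The Hessian is diagonal: diag(f_pp, f_qq). Second derivatives: f_pp(-3)=-180, f_pp(0)=72, f_pp(2)=-120; f_qq(1)=6, f_qq(2)=-6.
Saddle points occur where the two diagonal entries have opposite signs: (-3, 1), (0, 2), (2, 1). Count: 3.

3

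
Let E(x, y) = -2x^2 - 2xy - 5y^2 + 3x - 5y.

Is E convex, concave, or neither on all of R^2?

E is quadratic, so its Hessian is the constant matrix H = [[-4, -2], [-2, -10]].
det(H) = 36, tr(H) = -14.
det(H) > 0 and tr(H) < 0, so H is negative definite everywhere: concave.

concave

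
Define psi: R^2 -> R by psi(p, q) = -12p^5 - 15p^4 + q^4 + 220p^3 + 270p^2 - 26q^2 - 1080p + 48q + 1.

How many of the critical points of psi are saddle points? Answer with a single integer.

psi separates as a function of p plus a function of q, so ∇psi=0 decouples.
∂psi/∂p = -60(p - 3)(p - 1)(p + 2)(p + 3) = 0 at p ∈ {-3, -2, 1, 3}; ∂psi/∂q = 4(q - 3)(q - 1)(q + 4) = 0 at q ∈ {-4, 1, 3}.
The Hessian is diagonal: diag(psi_pp, psi_qq). Second derivatives: psi_pp(-3)=1440, psi_pp(-2)=-900, psi_pp(1)=1440, psi_pp(3)=-3600; psi_qq(-4)=140, psi_qq(1)=-40, psi_qq(3)=56.
Saddle points occur where the two diagonal entries have opposite signs: (-3, 1), (-2, -4), (-2, 3), (1, 1), (3, -4), (3, 3). Count: 6.

6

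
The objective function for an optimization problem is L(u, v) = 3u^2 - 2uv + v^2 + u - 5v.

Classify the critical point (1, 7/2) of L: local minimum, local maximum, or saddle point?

The Hessian of L is constant: H = [[6, -2], [-2, 2]].
det(H) = 6·2 − (-2)² = 8.
det(H) > 0 and tr(H) = 8 > 0, so H is positive definite and the point is a local minimum.

local minimum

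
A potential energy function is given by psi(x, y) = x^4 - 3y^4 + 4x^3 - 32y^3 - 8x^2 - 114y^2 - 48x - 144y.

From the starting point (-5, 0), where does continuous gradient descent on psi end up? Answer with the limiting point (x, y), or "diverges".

diverges

psi is separable, so gradient descent decouples: x follows -∂psi/∂x, y follows -∂psi/∂y.
∂psi/∂x = 4(x - 2)(x + 2)(x + 3); at x=-5 this is -168, so x increases.
∂psi/∂y = -12(y + 1)(y + 3)(y + 4); at y=0 this is -144, so y increases.
The y-coordinate has no critical point in that direction and runs off to infinity.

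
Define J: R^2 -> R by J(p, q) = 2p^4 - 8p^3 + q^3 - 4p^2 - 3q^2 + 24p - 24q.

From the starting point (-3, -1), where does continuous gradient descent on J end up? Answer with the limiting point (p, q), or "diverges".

J is separable, so gradient descent decouples: p follows -∂J/∂p, q follows -∂J/∂q.
∂J/∂p = 8(p - 3)(p - 1)(p + 1); at p=-3 this is -384, so p increases.
∂J/∂q = 3(q - 4)(q + 2); at q=-1 this is -15, so q increases.
p converges to its nearest critical value -1 (a local min of the p-part); q converges to 4. The iterate converges to (-1, 4).

(-1, 4)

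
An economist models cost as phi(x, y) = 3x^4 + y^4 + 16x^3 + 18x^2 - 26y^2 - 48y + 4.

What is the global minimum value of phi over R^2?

phi(x,y) separates as P(x) + Q(y) + 4, so its minimum is min P + min Q + 4.
P'(x) = 12x(x + 1)(x + 3) vanishes at x ∈ {-3, -1, 0}; Q'(y) = 4(y - 4)(y + 1)(y + 3) vanishes at y ∈ {-3, -1, 4}.
Local minima of P (where P''>0): P(-3)=-27, P(0)=0. Local minima of Q: Q(-3)=-9, Q(4)=-352.
So the global minimum of phi is P(-3) + Q(4) + 4 = -27 − 352 + 4 = -375, attained at (-3, 4).

-375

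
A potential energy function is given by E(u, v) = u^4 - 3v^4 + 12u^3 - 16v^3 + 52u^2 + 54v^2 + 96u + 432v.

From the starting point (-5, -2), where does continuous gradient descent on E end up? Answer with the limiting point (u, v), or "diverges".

(-4, -3)

E is separable, so gradient descent decouples: u follows -∂E/∂u, v follows -∂E/∂v.
∂E/∂u = 4(u + 2)(u + 3)(u + 4); at u=-5 this is -24, so u increases.
∂E/∂v = -12(v - 3)(v + 3)(v + 4); at v=-2 this is 120, so v decreases.
u converges to its nearest critical value -4 (a local min of the u-part); v converges to -3. The iterate converges to (-4, -3).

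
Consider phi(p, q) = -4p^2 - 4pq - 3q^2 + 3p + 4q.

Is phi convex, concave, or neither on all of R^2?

phi is quadratic, so its Hessian is the constant matrix H = [[-8, -4], [-4, -6]].
det(H) = 32, tr(H) = -14.
det(H) > 0 and tr(H) < 0, so H is negative definite everywhere: concave.

concave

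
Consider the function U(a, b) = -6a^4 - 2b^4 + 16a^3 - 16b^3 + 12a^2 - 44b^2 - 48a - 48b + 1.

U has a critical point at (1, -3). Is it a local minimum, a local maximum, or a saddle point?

The mixed partial ∂²U/∂a∂b is 0, so the Hessian at any point is diag(U_aa, U_bb) = diag(24(-3a^2 + 4a + 1), -8(3b^2 + 12b + 11)).
At (1, -3): H = diag(48, -16).
The eigenvalues have opposite signs, so H is indefinite: a saddle point.

saddle point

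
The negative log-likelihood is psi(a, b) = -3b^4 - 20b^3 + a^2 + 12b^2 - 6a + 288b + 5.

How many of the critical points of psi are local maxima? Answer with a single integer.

0

psi separates as a function of a plus a function of b, so ∇psi=0 decouples.
∂psi/∂a = 2(a - 3) = 0 at a ∈ {3}; ∂psi/∂b = -12(b - 2)(b + 3)(b + 4) = 0 at b ∈ {-4, -3, 2}.
The Hessian is diagonal: diag(psi_aa, psi_bb). Second derivatives: psi_aa(3)=2; psi_bb(-4)=-72, psi_bb(-3)=60, psi_bb(2)=-360.
Local maxima occur where both diagonal entries negative: none. Count: 0.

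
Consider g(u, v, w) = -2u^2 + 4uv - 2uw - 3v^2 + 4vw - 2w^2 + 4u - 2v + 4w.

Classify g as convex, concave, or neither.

g is quadratic, so its Hessian is the constant matrix H = [[-4, 4, -2], [4, -6, 4], [-2, 4, -4]].
Leading principal minors: -4, 8, -8.
Signs alternate −, +, − ⇒ H ≺ 0 ⇒ concave.

concave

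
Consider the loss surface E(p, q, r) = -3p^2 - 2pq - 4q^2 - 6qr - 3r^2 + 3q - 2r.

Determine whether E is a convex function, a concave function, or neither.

concave

E is quadratic, so its Hessian is the constant matrix H = [[-6, -2, 0], [-2, -8, -6], [0, -6, -6]].
Leading principal minors: -6, 44, -48.
Signs alternate −, +, − ⇒ H ≺ 0 ⇒ concave.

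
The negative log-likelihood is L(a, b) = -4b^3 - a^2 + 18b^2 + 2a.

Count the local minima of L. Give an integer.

L separates as a function of a plus a function of b, so ∇L=0 decouples.
∂L/∂a = -2(a - 1) = 0 at a ∈ {1}; ∂L/∂b = -12b(b - 3) = 0 at b ∈ {0, 3}.
The Hessian is diagonal: diag(L_aa, L_bb). Second derivatives: L_aa(1)=-2; L_bb(0)=36, L_bb(3)=-36.
Local minima occur where both diagonal entries positive: none. Count: 0.

0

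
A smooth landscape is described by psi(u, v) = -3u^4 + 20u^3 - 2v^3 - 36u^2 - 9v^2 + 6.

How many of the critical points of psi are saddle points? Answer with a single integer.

3

psi separates as a function of u plus a function of v, so ∇psi=0 decouples.
∂psi/∂u = -12u(u - 3)(u - 2) = 0 at u ∈ {0, 2, 3}; ∂psi/∂v = -6v(v + 3) = 0 at v ∈ {-3, 0}.
The Hessian is diagonal: diag(psi_uu, psi_vv). Second derivatives: psi_uu(0)=-72, psi_uu(2)=24, psi_uu(3)=-36; psi_vv(-3)=18, psi_vv(0)=-18.
Saddle points occur where the two diagonal entries have opposite signs: (0, -3), (2, 0), (3, -3). Count: 3.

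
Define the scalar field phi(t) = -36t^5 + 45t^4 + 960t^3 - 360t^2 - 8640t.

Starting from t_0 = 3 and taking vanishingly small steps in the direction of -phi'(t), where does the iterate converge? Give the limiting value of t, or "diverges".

2

phi'(t) = -180(t - 4)(t - 2)(t + 2)(t + 3), so phi'(3) = 5400.
Gradient descent moves in the -phi' direction, i.e. t is decreasing.
The nearest critical point in that direction is t = 2, where phi'' = 7200 > 0 (a local minimum). The iterate converges there.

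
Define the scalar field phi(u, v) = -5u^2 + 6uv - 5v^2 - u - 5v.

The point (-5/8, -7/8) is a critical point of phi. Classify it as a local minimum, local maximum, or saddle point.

The Hessian of phi is constant: H = [[-10, 6], [6, -10]].
det(H) = (-10)·(-10) − 6² = 64.
det(H) > 0 and tr(H) = -20 < 0, so H is negative definite and the point is a local maximum.

local maximum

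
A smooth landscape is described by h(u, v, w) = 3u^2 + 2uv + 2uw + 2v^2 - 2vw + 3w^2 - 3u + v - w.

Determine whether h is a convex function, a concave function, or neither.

convex

h is quadratic, so its Hessian is the constant matrix H = [[6, 2, 2], [2, 4, -2], [2, -2, 6]].
Leading principal minors: 6, 20, 64.
All positive ⇒ H ≻ 0 ⇒ convex.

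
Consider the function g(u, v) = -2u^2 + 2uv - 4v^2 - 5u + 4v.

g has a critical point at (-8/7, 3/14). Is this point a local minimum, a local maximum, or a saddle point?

local maximum

The Hessian of g is constant: H = [[-4, 2], [2, -8]].
det(H) = (-4)·(-8) − 2² = 28.
det(H) > 0 and tr(H) = -12 < 0, so H is negative definite and the point is a local maximum.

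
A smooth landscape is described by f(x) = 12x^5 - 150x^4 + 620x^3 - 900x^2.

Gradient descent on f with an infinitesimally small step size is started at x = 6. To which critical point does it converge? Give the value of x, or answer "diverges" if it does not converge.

5

f'(x) = 60x(x - 5)(x - 3)(x - 2), so f'(6) = 4320.
Gradient descent moves in the -f' direction, i.e. x is decreasing.
The nearest critical point in that direction is x = 5, where f'' = 1800 > 0 (a local minimum). The iterate converges there.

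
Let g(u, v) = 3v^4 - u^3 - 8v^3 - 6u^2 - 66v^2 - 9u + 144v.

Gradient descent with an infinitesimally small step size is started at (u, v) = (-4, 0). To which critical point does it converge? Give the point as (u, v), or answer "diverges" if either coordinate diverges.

(-3, -3)

g is separable, so gradient descent decouples: u follows -∂g/∂u, v follows -∂g/∂v.
∂g/∂u = -3(u + 1)(u + 3); at u=-4 this is -9, so u increases.
∂g/∂v = 12(v - 4)(v - 1)(v + 3); at v=0 this is 144, so v decreases.
u converges to its nearest critical value -3 (a local min of the u-part); v converges to -3. The iterate converges to (-3, -3).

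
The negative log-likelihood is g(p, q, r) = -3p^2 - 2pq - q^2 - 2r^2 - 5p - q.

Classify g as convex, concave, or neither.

g is quadratic, so its Hessian is the constant matrix H = [[-6, -2, 0], [-2, -2, 0], [0, 0, -4]].
Leading principal minors: -6, 8, -32.
Signs alternate −, +, − ⇒ H ≺ 0 ⇒ concave.

concave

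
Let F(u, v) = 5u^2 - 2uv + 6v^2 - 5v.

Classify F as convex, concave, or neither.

F is quadratic, so its Hessian is the constant matrix H = [[10, -2], [-2, 12]].
det(H) = 116, tr(H) = 22.
det(H) > 0 and tr(H) > 0, so H is positive definite everywhere: convex.

convex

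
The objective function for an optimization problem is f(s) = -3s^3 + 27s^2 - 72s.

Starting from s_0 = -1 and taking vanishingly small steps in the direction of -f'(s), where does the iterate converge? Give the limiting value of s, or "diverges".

2

f'(s) = -9(s - 4)(s - 2), so f'(-1) = -135.
Gradient descent moves in the -f' direction, i.e. s is increasing.
The nearest critical point in that direction is s = 2, where f'' = 18 > 0 (a local minimum). The iterate converges there.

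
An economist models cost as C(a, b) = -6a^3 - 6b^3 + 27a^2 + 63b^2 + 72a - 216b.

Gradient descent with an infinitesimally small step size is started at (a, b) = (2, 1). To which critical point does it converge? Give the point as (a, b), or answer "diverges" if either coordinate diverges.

C is separable, so gradient descent decouples: a follows -∂C/∂a, b follows -∂C/∂b.
∂C/∂a = -18(a - 4)(a + 1); at a=2 this is 108, so a decreases.
∂C/∂b = -18(b - 4)(b - 3); at b=1 this is -108, so b increases.
a converges to its nearest critical value -1 (a local min of the a-part); b converges to 3. The iterate converges to (-1, 3).

(-1, 3)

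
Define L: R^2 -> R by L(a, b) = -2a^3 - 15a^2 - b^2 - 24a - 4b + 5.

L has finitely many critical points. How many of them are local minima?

0

L separates as a function of a plus a function of b, so ∇L=0 decouples.
∂L/∂a = -6(a + 1)(a + 4) = 0 at a ∈ {-4, -1}; ∂L/∂b = -2(b + 2) = 0 at b ∈ {-2}.
The Hessian is diagonal: diag(L_aa, L_bb). Second derivatives: L_aa(-4)=18, L_aa(-1)=-18; L_bb(-2)=-2.
Local minima occur where both diagonal entries positive: none. Count: 0.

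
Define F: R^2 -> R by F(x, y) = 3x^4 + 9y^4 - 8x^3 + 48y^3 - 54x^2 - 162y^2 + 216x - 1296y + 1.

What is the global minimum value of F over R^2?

-3995

F(x,y) separates as P(x) + Q(y) + 1, so its minimum is min P + min Q + 1.
P'(x) = 12(x - 3)(x - 2)(x + 3) vanishes at x ∈ {-3, 2, 3}; Q'(y) = 36(y - 3)(y + 3)(y + 4) vanishes at y ∈ {-4, -3, 3}.
Local minima of P (where P''>0): P(-3)=-675, P(3)=189. Local minima of Q: Q(-4)=1824, Q(3)=-3321.
So the global minimum of F is P(-3) + Q(3) + 1 = -675 − 3321 + 1 = -3995, attained at (-3, 3).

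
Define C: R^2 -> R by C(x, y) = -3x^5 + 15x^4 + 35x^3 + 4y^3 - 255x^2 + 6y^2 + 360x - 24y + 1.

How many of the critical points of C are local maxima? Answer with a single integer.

2

C separates as a function of x plus a function of y, so ∇C=0 decouples.
∂C/∂x = -15(x - 4)(x - 2)(x - 1)(x + 3) = 0 at x ∈ {-3, 1, 2, 4}; ∂C/∂y = 12(y - 1)(y + 2) = 0 at y ∈ {-2, 1}.
The Hessian is diagonal: diag(C_xx, C_yy). Second derivatives: C_xx(-3)=2100, C_xx(1)=-180, C_xx(2)=150, C_xx(4)=-630; C_yy(-2)=-36, C_yy(1)=36.
Local maxima occur where both diagonal entries negative: (1, -2), (4, -2). Count: 2.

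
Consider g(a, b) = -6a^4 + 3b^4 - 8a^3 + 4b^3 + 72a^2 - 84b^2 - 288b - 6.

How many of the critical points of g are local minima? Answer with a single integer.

g separates as a function of a plus a function of b, so ∇g=0 decouples.
∂g/∂a = -24a(a - 2)(a + 3) = 0 at a ∈ {-3, 0, 2}; ∂g/∂b = 12(b - 4)(b + 2)(b + 3) = 0 at b ∈ {-3, -2, 4}.
The Hessian is diagonal: diag(g_aa, g_bb). Second derivatives: g_aa(-3)=-360, g_aa(0)=144, g_aa(2)=-240; g_bb(-3)=84, g_bb(-2)=-72, g_bb(4)=504.
Local minima occur where both diagonal entries positive: (0, -3), (0, 4). Count: 2.

2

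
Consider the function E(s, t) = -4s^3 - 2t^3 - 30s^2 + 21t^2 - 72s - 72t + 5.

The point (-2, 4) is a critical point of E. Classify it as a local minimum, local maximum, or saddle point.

The mixed partial ∂²E/∂s∂t is 0, so the Hessian at any point is diag(E_ss, E_tt) = diag(-12(2s + 5), 6(-2t + 7)).
At (-2, 4): H = diag(-12, -6).
Both eigenvalues are negative, so H is negative definite: a local maximum.

local maximum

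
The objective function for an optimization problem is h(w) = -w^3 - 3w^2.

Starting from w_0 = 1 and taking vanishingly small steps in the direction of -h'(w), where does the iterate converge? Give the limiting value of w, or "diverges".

h'(w) = -3w(w + 2), so h'(1) = -9.
Gradient descent moves in the -h' direction, i.e. w is increasing.
There is no critical point above w=1, and h' keeps the same sign, so the iterate runs off to +∞.

diverges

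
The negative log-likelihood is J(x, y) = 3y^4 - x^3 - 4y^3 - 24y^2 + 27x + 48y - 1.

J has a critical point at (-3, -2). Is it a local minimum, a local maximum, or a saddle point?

The mixed partial ∂²J/∂x∂y is 0, so the Hessian at any point is diag(J_xx, J_yy) = diag(-6x, 12(3y^2 - 2y - 4)).
At (-3, -2): H = diag(18, 144).
Both eigenvalues are positive, so H is positive definite: a local minimum.

local minimum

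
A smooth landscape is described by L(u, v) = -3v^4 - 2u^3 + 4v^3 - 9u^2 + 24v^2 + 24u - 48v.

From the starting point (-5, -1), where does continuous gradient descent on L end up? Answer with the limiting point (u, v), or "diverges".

(-4, 1)

L is separable, so gradient descent decouples: u follows -∂L/∂u, v follows -∂L/∂v.
∂L/∂u = -6(u - 1)(u + 4); at u=-5 this is -36, so u increases.
∂L/∂v = -12(v - 2)(v - 1)(v + 2); at v=-1 this is -72, so v increases.
u converges to its nearest critical value -4 (a local min of the u-part); v converges to 1. The iterate converges to (-4, 1).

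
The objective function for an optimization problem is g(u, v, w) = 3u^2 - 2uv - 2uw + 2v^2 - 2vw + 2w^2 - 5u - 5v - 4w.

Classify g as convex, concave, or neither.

convex

g is quadratic, so its Hessian is the constant matrix H = [[6, -2, -2], [-2, 4, -2], [-2, -2, 4]].
Leading principal minors: 6, 20, 24.
All positive ⇒ H ≻ 0 ⇒ convex.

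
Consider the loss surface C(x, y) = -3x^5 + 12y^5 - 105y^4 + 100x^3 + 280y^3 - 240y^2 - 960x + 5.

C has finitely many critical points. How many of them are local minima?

4

C separates as a function of x plus a function of y, so ∇C=0 decouples.
∂C/∂x = -15(x - 4)(x - 2)(x + 2)(x + 4) = 0 at x ∈ {-4, -2, 2, 4}; ∂C/∂y = 60y(y - 4)(y - 2)(y - 1) = 0 at y ∈ {0, 1, 2, 4}.
The Hessian is diagonal: diag(C_xx, C_yy). Second derivatives: C_xx(-4)=1440, C_xx(-2)=-720, C_xx(2)=720, C_xx(4)=-1440; C_yy(0)=-480, C_yy(1)=180, C_yy(2)=-240, C_yy(4)=1440.
Local minima occur where both diagonal entries positive: (-4, 1), (-4, 4), (2, 1), (2, 4). Count: 4.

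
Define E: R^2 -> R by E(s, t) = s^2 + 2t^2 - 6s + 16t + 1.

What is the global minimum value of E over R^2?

-40

E(s,t) separates as P(s) + Q(t) + 1, so its minimum is min P + min Q + 1.
P'(s) = 2s - 6 vanishes at s ∈ {3}; Q'(t) = 4(t + 4) vanishes at t ∈ {-4}.
Local minima of P (where P''>0): P(3)=-9. Local minima of Q: Q(-4)=-32.
So the global minimum of E is P(3) + Q(-4) + 1 = -9 − 32 + 1 = -40, attained at (3, -4).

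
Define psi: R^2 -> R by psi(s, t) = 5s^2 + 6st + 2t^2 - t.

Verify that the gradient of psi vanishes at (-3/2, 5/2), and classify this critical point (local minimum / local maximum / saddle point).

∇psi = (10s + 6t, 6s + 4t - 1); substituting (-3/2, 5/2) gives ∇psi = (0, 0), so (-3/2, 5/2) is indeed a critical point.
The Hessian of psi is constant: H = [[10, 6], [6, 4]].
det(H) = 10·4 − 6² = 4.
det(H) > 0 and tr(H) = 14 > 0, so H is positive definite and the point is a local minimum.

local minimum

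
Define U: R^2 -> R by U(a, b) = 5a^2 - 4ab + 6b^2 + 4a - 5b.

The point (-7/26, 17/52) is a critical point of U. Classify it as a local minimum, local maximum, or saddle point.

The Hessian of U is constant: H = [[10, -4], [-4, 12]].
det(H) = 10·12 − (-4)² = 104.
det(H) > 0 and tr(H) = 22 > 0, so H is positive definite and the point is a local minimum.

local minimum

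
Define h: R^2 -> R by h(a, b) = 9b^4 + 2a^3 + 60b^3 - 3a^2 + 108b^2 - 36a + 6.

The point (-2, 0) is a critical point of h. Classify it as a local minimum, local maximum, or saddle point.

The mixed partial ∂²h/∂a∂b is 0, so the Hessian at any point is diag(h_aa, h_bb) = diag(6(2a - 1), 36(3b^2 + 10b + 6)).
At (-2, 0): H = diag(-30, 216).
The eigenvalues have opposite signs, so H is indefinite: a saddle point.

saddle point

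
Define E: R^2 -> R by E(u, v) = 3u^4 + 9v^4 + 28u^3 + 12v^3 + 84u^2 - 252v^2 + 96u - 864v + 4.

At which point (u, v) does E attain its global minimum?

(-4, 4)

E(u,v) separates as P(u) + Q(v) + 4, so its minimum is min P + min Q + 4.
P'(u) = 12(u + 1)(u + 2)(u + 4) vanishes at u ∈ {-4, -2, -1}; Q'(v) = 36(v - 4)(v + 2)(v + 3) vanishes at v ∈ {-3, -2, 4}.
Local minima of P (where P''>0): P(-4)=-64, P(-1)=-37. Local minima of Q: Q(-3)=729, Q(4)=-4416.
So the global minimum of E is P(-4) + Q(4) + 4 = -64 − 4416 + 4 = -4476, attained at (-4, 4).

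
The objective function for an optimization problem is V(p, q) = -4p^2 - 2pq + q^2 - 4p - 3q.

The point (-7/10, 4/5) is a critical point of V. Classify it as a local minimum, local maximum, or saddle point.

The Hessian of V is constant: H = [[-8, -2], [-2, 2]].
det(H) = (-8)·2 − (-2)² = -20.
Since det(H) < 0, H is indefinite and the critical point is a saddle point.

saddle point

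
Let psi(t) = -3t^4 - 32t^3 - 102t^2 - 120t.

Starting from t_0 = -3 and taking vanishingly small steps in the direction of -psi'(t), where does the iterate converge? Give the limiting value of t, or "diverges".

psi'(t) = -12(t + 1)(t + 2)(t + 5), so psi'(-3) = -48.
Gradient descent moves in the -psi' direction, i.e. t is increasing.
The nearest critical point in that direction is t = -2, where psi'' = 36 > 0 (a local minimum). The iterate converges there.

-2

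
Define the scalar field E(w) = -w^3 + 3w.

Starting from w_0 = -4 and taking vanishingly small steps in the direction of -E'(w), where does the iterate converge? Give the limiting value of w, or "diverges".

E'(w) = -3(w - 1)(w + 1), so E'(-4) = -45.
Gradient descent moves in the -E' direction, i.e. w is increasing.
The nearest critical point in that direction is w = -1, where E'' = 6 > 0 (a local minimum). The iterate converges there.

-1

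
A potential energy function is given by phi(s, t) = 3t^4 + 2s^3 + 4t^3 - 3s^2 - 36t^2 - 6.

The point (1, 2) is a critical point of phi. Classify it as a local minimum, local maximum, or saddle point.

local minimum

The mixed partial ∂²phi/∂s∂t is 0, so the Hessian at any point is diag(phi_ss, phi_tt) = diag(6(2s - 1), 12(3t^2 + 2t - 6)).
At (1, 2): H = diag(6, 120).
Both eigenvalues are positive, so H is positive definite: a local minimum.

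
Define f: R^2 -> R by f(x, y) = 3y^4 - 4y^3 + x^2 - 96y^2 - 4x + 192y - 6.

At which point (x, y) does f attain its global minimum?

(2, -4)

f(x,y) separates as P(x) + Q(y) − 6, so its minimum is min P + min Q − 6.
P'(x) = 2x - 4 vanishes at x ∈ {2}; Q'(y) = 12(y - 4)(y - 1)(y + 4) vanishes at y ∈ {-4, 1, 4}.
Local minima of P (where P''>0): P(2)=-4. Local minima of Q: Q(-4)=-1280, Q(4)=-256.
So the global minimum of f is P(2) + Q(-4) − 6 = -4 − 1280 − 6 = -1290, attained at (2, -4).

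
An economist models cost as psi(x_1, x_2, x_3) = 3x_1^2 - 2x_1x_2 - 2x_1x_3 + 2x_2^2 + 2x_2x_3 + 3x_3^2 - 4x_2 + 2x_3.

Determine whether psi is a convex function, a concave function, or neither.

psi is quadratic, so its Hessian is the constant matrix H = [[6, -2, -2], [-2, 4, 2], [-2, 2, 6]].
Leading principal minors: 6, 20, 96.
All positive ⇒ H ≻ 0 ⇒ convex.

convex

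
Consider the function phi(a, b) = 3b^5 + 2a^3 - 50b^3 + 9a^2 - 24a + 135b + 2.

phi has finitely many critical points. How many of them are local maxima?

2

phi separates as a function of a plus a function of b, so ∇phi=0 decouples.
∂phi/∂a = 6(a - 1)(a + 4) = 0 at a ∈ {-4, 1}; ∂phi/∂b = 15(b - 3)(b - 1)(b + 1)(b + 3) = 0 at b ∈ {-3, -1, 1, 3}.
The Hessian is diagonal: diag(phi_aa, phi_bb). Second derivatives: phi_aa(-4)=-30, phi_aa(1)=30; phi_bb(-3)=-720, phi_bb(-1)=240, phi_bb(1)=-240, phi_bb(3)=720.
Local maxima occur where both diagonal entries negative: (-4, -3), (-4, 1). Count: 2.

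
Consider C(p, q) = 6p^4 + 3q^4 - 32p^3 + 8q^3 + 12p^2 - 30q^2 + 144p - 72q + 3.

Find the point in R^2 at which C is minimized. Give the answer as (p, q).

(-1, 2)

C(p,q) separates as A(p) + B(q) + 3, so its minimum is min A + min B + 3.
A'(p) = 24(p - 3)(p - 2)(p + 1) vanishes at p ∈ {-1, 2, 3}; B'(q) = 12(q - 2)(q + 1)(q + 3) vanishes at q ∈ {-3, -1, 2}.
Local minima of A (where A''>0): A(-1)=-94, A(3)=162. Local minima of B: B(-3)=-27, B(2)=-152.
So the global minimum of C is A(-1) + B(2) + 3 = -94 − 152 + 3 = -243, attained at (-1, 2).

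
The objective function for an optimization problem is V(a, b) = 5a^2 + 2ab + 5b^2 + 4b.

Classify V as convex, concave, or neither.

V is quadratic, so its Hessian is the constant matrix H = [[10, 2], [2, 10]].
det(H) = 96, tr(H) = 20.
det(H) > 0 and tr(H) > 0, so H is positive definite everywhere: convex.

convex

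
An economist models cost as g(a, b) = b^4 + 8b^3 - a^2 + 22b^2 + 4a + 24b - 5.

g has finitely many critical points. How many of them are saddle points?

2

g separates as a function of a plus a function of b, so ∇g=0 decouples.
∂g/∂a = -2(a - 2) = 0 at a ∈ {2}; ∂g/∂b = 4(b + 1)(b + 2)(b + 3) = 0 at b ∈ {-3, -2, -1}.
The Hessian is diagonal: diag(g_aa, g_bb). Second derivatives: g_aa(2)=-2; g_bb(-3)=8, g_bb(-2)=-4, g_bb(-1)=8.
Saddle points occur where the two diagonal entries have opposite signs: (2, -3), (2, -1). Count: 2.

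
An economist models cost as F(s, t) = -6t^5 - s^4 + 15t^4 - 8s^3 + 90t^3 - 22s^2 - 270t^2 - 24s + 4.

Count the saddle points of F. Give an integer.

F separates as a function of s plus a function of t, so ∇F=0 decouples.
∂F/∂s = -4(s + 1)(s + 2)(s + 3) = 0 at s ∈ {-3, -2, -1}; ∂F/∂t = -30t(t - 3)(t - 2)(t + 3) = 0 at t ∈ {-3, 0, 2, 3}.
The Hessian is diagonal: diag(F_ss, F_tt). Second derivatives: F_ss(-3)=-8, F_ss(-2)=4, F_ss(-1)=-8; F_tt(-3)=2700, F_tt(0)=-540, F_tt(2)=300, F_tt(3)=-540.
Saddle points occur where the two diagonal entries have opposite signs: (-3, -3), (-3, 2), (-2, 0), (-2, 3), (-1, -3), (-1, 2). Count: 6.

6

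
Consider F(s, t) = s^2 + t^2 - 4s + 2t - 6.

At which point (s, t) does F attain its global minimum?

F(s,t) separates as P(s) + Q(t) − 6, so its minimum is min P + min Q − 6.
P'(s) = 2s - 4 vanishes at s ∈ {2}; Q'(t) = 2(t + 1) vanishes at t ∈ {-1}.
Local minima of P (where P''>0): P(2)=-4. Local minima of Q: Q(-1)=-1.
So the global minimum of F is P(2) + Q(-1) − 6 = -4 − 1 − 6 = -11, attained at (2, -1).

(2, -1)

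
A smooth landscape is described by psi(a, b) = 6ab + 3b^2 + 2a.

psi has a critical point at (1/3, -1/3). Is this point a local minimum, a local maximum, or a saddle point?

The Hessian of psi is constant: H = [[0, 6], [6, 6]].
det(H) = 0·6 − 6² = -36.
Since det(H) < 0, H is indefinite and the critical point is a saddle point.

saddle point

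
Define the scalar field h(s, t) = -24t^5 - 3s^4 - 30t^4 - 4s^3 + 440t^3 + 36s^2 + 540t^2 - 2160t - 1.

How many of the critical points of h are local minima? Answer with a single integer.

h separates as a function of s plus a function of t, so ∇h=0 decouples.
∂h/∂s = -12s(s - 2)(s + 3) = 0 at s ∈ {-3, 0, 2}; ∂h/∂t = -120(t - 3)(t - 1)(t + 2)(t + 3) = 0 at t ∈ {-3, -2, 1, 3}.
The Hessian is diagonal: diag(h_ss, h_tt). Second derivatives: h_ss(-3)=-180, h_ss(0)=72, h_ss(2)=-120; h_tt(-3)=2880, h_tt(-2)=-1800, h_tt(1)=2880, h_tt(3)=-7200.
Local minima occur where both diagonal entries positive: (0, -3), (0, 1). Count: 2.

2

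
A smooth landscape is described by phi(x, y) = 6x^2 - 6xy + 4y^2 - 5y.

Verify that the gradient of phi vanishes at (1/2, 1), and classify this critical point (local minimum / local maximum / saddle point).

∇phi = (12x - 6y, -6x + 8y - 5); substituting (1/2, 1) gives ∇phi = (0, 0), so (1/2, 1) is indeed a critical point.
The Hessian of phi is constant: H = [[12, -6], [-6, 8]].
det(H) = 12·8 − (-6)² = 60.
det(H) > 0 and tr(H) = 20 > 0, so H is positive definite and the point is a local minimum.

local minimum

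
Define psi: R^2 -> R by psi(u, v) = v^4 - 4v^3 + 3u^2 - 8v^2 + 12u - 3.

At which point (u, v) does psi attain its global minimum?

psi(u,v) separates as P(u) + Q(v) − 3, so its minimum is min P + min Q − 3.
P'(u) = 6u + 12 vanishes at u ∈ {-2}; Q'(v) = 4v(v - 4)(v + 1) vanishes at v ∈ {-1, 0, 4}.
Local minima of P (where P''>0): P(-2)=-12. Local minima of Q: Q(-1)=-3, Q(4)=-128.
So the global minimum of psi is P(-2) + Q(4) − 3 = -12 − 128 − 3 = -143, attained at (-2, 4).

(-2, 4)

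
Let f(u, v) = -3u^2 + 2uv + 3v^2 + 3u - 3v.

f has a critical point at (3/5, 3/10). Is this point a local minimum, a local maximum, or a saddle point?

saddle point

The Hessian of f is constant: H = [[-6, 2], [2, 6]].
det(H) = (-6)·6 − 2² = -40.
Since det(H) < 0, H is indefinite and the critical point is a saddle point.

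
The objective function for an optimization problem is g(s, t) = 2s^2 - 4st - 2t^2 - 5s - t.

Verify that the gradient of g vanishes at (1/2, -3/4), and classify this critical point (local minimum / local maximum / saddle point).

saddle point

∇g = (4s - 4t - 5, -4s - 4t - 1); substituting (1/2, -3/4) gives ∇g = (0, 0), so (1/2, -3/4) is indeed a critical point.
The Hessian of g is constant: H = [[4, -4], [-4, -4]].
det(H) = 4·(-4) − (-4)² = -32.
Since det(H) < 0, H is indefinite and the critical point is a saddle point.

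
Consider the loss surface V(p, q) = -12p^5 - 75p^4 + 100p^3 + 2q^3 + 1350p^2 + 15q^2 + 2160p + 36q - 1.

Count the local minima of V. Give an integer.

2

V separates as a function of p plus a function of q, so ∇V=0 decouples.
∂V/∂p = -60(p - 3)(p + 1)(p + 3)(p + 4) = 0 at p ∈ {-4, -3, -1, 3}; ∂V/∂q = 6(q + 2)(q + 3) = 0 at q ∈ {-3, -2}.
The Hessian is diagonal: diag(V_pp, V_qq). Second derivatives: V_pp(-4)=1260, V_pp(-3)=-720, V_pp(-1)=1440, V_pp(3)=-10080; V_qq(-3)=-6, V_qq(-2)=6.
Local minima occur where both diagonal entries positive: (-4, -2), (-1, -2). Count: 2.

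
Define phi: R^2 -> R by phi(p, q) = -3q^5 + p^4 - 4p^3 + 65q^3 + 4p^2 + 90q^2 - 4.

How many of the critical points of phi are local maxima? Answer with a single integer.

phi separates as a function of p plus a function of q, so ∇phi=0 decouples.
∂phi/∂p = 4p(p - 2)(p - 1) = 0 at p ∈ {0, 1, 2}; ∂phi/∂q = -15q(q - 4)(q + 1)(q + 3) = 0 at q ∈ {-3, -1, 0, 4}.
The Hessian is diagonal: diag(phi_pp, phi_qq). Second derivatives: phi_pp(0)=8, phi_pp(1)=-4, phi_pp(2)=8; phi_qq(-3)=630, phi_qq(-1)=-150, phi_qq(0)=180, phi_qq(4)=-2100.
Local maxima occur where both diagonal entries negative: (1, -1), (1, 4). Count: 2.

2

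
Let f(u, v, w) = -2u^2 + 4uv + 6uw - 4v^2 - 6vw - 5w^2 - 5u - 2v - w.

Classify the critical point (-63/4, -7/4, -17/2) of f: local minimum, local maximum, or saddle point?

The Hessian is constant: H = [[-4, 4, 6], [4, -8, -6], [6, -6, -10]].
Leading principal minors: Δ₁ = -4, Δ₂ = 16, Δ₃ = -16.
The minors alternate sign starting negative (−, +, −), so H is negative definite: a local maximum.

local maximum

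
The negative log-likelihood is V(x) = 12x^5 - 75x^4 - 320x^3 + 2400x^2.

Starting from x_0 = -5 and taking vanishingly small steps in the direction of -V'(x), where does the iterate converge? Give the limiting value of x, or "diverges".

diverges

V'(x) = 60x(x - 5)(x - 4)(x + 4), so V'(-5) = 27000.
Gradient descent moves in the -V' direction, i.e. x is decreasing.
There is no critical point below x=-5, and V' keeps the same sign, so the iterate runs off to −∞.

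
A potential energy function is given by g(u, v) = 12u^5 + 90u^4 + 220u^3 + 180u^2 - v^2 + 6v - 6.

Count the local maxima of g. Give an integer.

g separates as a function of u plus a function of v, so ∇g=0 decouples.
∂g/∂u = 60u(u + 1)(u + 2)(u + 3) = 0 at u ∈ {-3, -2, -1, 0}; ∂g/∂v = -2(v - 3) = 0 at v ∈ {3}.
The Hessian is diagonal: diag(g_uu, g_vv). Second derivatives: g_uu(-3)=-360, g_uu(-2)=120, g_uu(-1)=-120, g_uu(0)=360; g_vv(3)=-2.
Local maxima occur where both diagonal entries negative: (-3, 3), (-1, 3). Count: 2.

2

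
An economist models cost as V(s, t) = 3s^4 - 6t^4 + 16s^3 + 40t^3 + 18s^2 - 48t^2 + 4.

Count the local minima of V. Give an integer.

V separates as a function of s plus a function of t, so ∇V=0 decouples.
∂V/∂s = 12s(s + 1)(s + 3) = 0 at s ∈ {-3, -1, 0}; ∂V/∂t = -24t(t - 4)(t - 1) = 0 at t ∈ {0, 1, 4}.
The Hessian is diagonal: diag(V_ss, V_tt). Second derivatives: V_ss(-3)=72, V_ss(-1)=-24, V_ss(0)=36; V_tt(0)=-96, V_tt(1)=72, V_tt(4)=-288.
Local minima occur where both diagonal entries positive: (-3, 1), (0, 1). Count: 2.

2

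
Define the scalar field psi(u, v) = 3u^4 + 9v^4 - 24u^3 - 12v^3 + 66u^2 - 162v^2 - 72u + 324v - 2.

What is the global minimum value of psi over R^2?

-1406

psi(u,v) separates as P(u) + Q(v) − 2, so its minimum is min P + min Q − 2.
P'(u) = 12(u - 3)(u - 2)(u - 1) vanishes at u ∈ {1, 2, 3}; Q'(v) = 36(v - 3)(v - 1)(v + 3) vanishes at v ∈ {-3, 1, 3}.
Local minima of P (where P''>0): P(1)=-27, P(3)=-27. Local minima of Q: Q(-3)=-1377, Q(3)=-81.
So the global minimum of psi is P(1) + Q(-3) − 2 = -27 − 1377 − 2 = -1406, attained at (1, -3).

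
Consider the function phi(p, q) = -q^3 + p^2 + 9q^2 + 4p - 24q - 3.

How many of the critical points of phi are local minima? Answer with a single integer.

1

phi separates as a function of p plus a function of q, so ∇phi=0 decouples.
∂phi/∂p = 2(p + 2) = 0 at p ∈ {-2}; ∂phi/∂q = -3(q - 4)(q - 2) = 0 at q ∈ {2, 4}.
The Hessian is diagonal: diag(phi_pp, phi_qq). Second derivatives: phi_pp(-2)=2; phi_qq(2)=6, phi_qq(4)=-6.
Local minima occur where both diagonal entries positive: (-2, 2). Count: 1.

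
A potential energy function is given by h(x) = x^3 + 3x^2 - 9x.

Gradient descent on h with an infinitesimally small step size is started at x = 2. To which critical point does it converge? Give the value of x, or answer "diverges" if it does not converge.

1

h'(x) = 3(x - 1)(x + 3), so h'(2) = 15.
Gradient descent moves in the -h' direction, i.e. x is decreasing.
The nearest critical point in that direction is x = 1, where h'' = 12 > 0 (a local minimum). The iterate converges there.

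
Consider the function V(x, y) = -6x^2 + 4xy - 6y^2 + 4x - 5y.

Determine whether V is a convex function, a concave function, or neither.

V is quadratic, so its Hessian is the constant matrix H = [[-12, 4], [4, -12]].
det(H) = 128, tr(H) = -24.
det(H) > 0 and tr(H) < 0, so H is negative definite everywhere: concave.

concave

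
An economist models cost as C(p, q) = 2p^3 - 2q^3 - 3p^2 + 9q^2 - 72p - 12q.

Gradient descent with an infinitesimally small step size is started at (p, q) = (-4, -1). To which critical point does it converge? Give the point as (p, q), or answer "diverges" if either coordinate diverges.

diverges

C is separable, so gradient descent decouples: p follows -∂C/∂p, q follows -∂C/∂q.
∂C/∂p = 6(p - 4)(p + 3); at p=-4 this is 48, so p decreases.
∂C/∂q = -6(q - 2)(q - 1); at q=-1 this is -36, so q increases.
The p-coordinate has no critical point in that direction and runs off to infinity.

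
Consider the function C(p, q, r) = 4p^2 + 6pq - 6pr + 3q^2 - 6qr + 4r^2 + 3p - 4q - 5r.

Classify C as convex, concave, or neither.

convex

C is quadratic, so its Hessian is the constant matrix H = [[8, 6, -6], [6, 6, -6], [-6, -6, 8]].
Leading principal minors: 8, 12, 24.
All positive ⇒ H ≻ 0 ⇒ convex.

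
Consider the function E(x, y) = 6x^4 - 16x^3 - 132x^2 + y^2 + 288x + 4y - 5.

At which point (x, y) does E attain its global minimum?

E(x,y) separates as P(x) + Q(y) − 5, so its minimum is min P + min Q − 5.
P'(x) = 24(x - 4)(x - 1)(x + 3) vanishes at x ∈ {-3, 1, 4}; Q'(y) = 2y + 4 vanishes at y ∈ {-2}.
Local minima of P (where P''>0): P(-3)=-1134, P(4)=-448. Local minima of Q: Q(-2)=-4.
So the global minimum of E is P(-3) + Q(-2) − 5 = -1134 − 4 − 5 = -1143, attained at (-3, -2).

(-3, -2)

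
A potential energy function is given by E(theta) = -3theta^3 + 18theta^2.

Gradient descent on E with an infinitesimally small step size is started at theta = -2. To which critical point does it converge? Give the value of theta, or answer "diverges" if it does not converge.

0

E'(theta) = -9theta(theta - 4), so E'(-2) = -108.
Gradient descent moves in the -E' direction, i.e. theta is increasing.
The nearest critical point in that direction is theta = 0, where E'' = 36 > 0 (a local minimum). The iterate converges there.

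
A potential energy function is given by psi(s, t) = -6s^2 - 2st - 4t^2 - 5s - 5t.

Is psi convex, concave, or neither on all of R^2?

concave

psi is quadratic, so its Hessian is the constant matrix H = [[-12, -2], [-2, -8]].
det(H) = 92, tr(H) = -20.
det(H) > 0 and tr(H) < 0, so H is negative definite everywhere: concave.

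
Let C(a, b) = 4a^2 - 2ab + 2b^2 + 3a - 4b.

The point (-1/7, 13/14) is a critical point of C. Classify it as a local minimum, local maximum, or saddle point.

The Hessian of C is constant: H = [[8, -2], [-2, 4]].
det(H) = 8·4 − (-2)² = 28.
det(H) > 0 and tr(H) = 12 > 0, so H is positive definite and the point is a local minimum.

local minimum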